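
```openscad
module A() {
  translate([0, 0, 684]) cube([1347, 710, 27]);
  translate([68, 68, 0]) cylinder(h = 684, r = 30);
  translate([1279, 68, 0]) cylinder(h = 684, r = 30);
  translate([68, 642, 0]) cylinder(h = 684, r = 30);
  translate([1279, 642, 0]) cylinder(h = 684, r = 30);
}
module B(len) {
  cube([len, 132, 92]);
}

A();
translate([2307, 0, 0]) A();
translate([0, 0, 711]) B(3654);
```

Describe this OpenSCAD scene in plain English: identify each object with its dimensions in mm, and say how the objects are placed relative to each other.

A is a table with a 1347×710 mm rectangular top, 27 mm thick, top surface at z = 711 mm, supported by four round legs of 60 mm diameter, each leg's bounding box inset 38 mm from the nearest pair of top edges, running from the floor.

B is a rectangular beam 3654 mm long (x), 132 mm deep (y), 92 mm thick (z).

The beam spans the tops of two tables placed 960 mm apart, resting at z = 711 mm.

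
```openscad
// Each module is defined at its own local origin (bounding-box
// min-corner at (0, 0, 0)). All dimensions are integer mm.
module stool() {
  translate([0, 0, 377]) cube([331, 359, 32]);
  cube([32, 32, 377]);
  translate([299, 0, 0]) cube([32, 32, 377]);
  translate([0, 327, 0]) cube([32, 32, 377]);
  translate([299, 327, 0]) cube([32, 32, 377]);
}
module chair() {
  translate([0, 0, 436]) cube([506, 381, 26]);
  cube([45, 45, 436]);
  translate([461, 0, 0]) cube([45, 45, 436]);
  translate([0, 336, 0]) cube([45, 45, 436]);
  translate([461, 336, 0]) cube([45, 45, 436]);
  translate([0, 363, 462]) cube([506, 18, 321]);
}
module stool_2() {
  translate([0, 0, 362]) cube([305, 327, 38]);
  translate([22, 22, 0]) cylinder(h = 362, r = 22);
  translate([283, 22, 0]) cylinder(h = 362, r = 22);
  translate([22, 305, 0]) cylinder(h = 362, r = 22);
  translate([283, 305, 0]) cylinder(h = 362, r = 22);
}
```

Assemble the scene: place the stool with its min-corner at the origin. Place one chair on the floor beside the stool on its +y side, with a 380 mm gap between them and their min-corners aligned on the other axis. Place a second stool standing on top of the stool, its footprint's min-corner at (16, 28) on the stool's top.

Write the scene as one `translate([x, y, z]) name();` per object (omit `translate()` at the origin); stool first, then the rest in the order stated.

stool();
translate([0, 739, 0]) chair();
translate([16, 28, 409]) stool_2();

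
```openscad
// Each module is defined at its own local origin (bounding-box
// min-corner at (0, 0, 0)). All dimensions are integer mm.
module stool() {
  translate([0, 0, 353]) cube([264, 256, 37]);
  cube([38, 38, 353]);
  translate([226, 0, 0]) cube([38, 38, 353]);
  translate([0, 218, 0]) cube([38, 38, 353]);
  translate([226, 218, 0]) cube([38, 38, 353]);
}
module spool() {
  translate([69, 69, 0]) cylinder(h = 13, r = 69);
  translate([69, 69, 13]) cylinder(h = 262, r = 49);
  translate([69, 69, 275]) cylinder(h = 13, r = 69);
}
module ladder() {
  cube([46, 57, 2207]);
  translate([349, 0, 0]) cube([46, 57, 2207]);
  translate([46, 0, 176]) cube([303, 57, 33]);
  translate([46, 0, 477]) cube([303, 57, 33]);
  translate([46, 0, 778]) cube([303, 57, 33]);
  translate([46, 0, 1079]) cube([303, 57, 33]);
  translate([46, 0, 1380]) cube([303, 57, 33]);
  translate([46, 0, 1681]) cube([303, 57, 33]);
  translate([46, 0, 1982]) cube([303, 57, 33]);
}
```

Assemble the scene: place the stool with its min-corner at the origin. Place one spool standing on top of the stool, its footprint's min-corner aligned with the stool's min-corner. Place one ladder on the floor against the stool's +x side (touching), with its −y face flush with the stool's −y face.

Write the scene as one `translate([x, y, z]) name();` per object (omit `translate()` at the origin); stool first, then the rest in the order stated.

stool();
translate([0, 0, 390]) spool();
translate([264, 0, 0]) ladder();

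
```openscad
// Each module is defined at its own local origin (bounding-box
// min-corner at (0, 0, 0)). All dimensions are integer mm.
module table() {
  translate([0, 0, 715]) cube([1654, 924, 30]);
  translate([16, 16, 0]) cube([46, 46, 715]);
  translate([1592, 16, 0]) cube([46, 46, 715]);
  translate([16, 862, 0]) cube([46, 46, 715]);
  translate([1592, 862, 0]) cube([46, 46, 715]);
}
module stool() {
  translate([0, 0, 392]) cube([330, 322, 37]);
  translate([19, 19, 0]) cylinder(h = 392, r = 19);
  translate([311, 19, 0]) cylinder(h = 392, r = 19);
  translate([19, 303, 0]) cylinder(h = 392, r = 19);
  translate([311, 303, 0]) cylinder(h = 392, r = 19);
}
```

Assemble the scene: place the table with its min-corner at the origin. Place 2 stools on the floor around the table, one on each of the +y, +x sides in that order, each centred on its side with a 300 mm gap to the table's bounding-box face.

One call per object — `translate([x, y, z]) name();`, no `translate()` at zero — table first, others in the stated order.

table();
translate([662, 1224, 0]) stool();
translate([1954, 301, 0]) stool();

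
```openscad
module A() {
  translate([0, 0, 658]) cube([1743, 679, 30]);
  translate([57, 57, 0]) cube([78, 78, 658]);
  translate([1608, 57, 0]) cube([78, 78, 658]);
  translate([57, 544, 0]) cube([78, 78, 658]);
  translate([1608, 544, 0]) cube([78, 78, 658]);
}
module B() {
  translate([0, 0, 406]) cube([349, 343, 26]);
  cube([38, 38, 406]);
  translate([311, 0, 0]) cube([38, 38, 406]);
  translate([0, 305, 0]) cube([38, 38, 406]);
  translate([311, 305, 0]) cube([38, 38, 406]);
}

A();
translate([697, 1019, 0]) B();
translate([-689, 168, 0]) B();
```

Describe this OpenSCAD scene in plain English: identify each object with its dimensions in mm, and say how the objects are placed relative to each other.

A is a table: top 1743 mm (x) × 679 mm (y), 30 mm thick, upper face at z = 688 mm, on four 78×78 mm square legs, each inset 57 mm from the nearest pair of top edges, running from z = 0 to the bottom of the top.

B is a simple wooden stool: a rectangular seat 349 mm (x) by 343 mm (y), 26 mm thick, top face at z = 432 mm, on four square legs, each 38×38 mm in cross-section. The legs rest on z = 0, each flush with a corner of the seat.

Two stools sit around the table at the +y, −x sides.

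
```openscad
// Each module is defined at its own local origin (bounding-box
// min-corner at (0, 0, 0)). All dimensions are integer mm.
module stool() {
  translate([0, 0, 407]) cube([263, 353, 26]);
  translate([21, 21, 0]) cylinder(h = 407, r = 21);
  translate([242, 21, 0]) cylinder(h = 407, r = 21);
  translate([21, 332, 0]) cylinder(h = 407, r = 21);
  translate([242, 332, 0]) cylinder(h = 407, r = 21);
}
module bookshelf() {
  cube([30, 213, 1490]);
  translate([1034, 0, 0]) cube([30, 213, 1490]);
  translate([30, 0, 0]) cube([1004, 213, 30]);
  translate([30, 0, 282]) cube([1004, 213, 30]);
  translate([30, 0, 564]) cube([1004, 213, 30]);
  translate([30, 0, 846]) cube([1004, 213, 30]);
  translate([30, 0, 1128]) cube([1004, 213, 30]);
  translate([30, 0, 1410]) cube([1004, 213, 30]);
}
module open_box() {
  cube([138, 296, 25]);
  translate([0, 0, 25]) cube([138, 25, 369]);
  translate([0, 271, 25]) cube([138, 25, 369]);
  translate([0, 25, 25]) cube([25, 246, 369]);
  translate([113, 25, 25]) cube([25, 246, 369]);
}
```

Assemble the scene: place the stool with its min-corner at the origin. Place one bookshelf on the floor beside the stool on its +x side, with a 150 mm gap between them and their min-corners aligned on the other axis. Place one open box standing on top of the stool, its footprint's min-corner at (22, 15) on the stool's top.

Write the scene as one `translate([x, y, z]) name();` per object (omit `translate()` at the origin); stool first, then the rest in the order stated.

stool();
translate([413, 0, 0]) bookshelf();
translate([22, 15, 433]) open_box();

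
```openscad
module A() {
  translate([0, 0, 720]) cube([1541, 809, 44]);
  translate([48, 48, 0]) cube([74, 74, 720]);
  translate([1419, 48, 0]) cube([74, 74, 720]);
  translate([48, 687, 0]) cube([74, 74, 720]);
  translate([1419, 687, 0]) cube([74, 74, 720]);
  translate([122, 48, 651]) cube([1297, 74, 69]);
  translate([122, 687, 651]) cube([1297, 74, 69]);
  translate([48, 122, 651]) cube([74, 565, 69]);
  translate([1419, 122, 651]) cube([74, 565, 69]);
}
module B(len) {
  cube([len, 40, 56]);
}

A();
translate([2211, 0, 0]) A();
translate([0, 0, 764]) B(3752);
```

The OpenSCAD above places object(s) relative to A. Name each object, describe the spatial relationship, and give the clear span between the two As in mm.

A is a table. B is a beam. A beam spans the tops of two tables. The clear span between the two tables is 670 mm.

Second table starts at x = 2211; first ends at x = 1541; clear span = 2211 − 1541 = 670 mm.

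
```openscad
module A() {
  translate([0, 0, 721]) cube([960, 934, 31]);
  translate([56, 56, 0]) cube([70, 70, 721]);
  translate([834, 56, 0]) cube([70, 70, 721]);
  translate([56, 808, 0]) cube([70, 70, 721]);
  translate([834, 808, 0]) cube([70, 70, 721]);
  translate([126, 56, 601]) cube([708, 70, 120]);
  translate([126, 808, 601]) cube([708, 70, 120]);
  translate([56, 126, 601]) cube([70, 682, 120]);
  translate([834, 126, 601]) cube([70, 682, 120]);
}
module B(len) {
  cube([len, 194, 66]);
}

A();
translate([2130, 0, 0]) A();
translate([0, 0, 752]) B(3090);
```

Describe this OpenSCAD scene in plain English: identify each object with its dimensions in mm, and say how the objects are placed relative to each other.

A is a table with a 960×934 mm rectangular top, 31 mm thick, top surface at z = 752 mm, supported by four 70×70 mm square legs, each inset 56 mm from the nearest pair of top edges, running from the floor. Four apron rails, 70 mm thick and 120 mm tall, run between adjacent legs with their top edges flush with the underside of the top and their outer faces flush with the legs' outer faces.

B is a rectangular beam 3090 mm long (x), 194 mm deep (y), 66 mm thick (z).

The beam spans the tops of two tables placed 1170 mm apart, resting at z = 752 mm.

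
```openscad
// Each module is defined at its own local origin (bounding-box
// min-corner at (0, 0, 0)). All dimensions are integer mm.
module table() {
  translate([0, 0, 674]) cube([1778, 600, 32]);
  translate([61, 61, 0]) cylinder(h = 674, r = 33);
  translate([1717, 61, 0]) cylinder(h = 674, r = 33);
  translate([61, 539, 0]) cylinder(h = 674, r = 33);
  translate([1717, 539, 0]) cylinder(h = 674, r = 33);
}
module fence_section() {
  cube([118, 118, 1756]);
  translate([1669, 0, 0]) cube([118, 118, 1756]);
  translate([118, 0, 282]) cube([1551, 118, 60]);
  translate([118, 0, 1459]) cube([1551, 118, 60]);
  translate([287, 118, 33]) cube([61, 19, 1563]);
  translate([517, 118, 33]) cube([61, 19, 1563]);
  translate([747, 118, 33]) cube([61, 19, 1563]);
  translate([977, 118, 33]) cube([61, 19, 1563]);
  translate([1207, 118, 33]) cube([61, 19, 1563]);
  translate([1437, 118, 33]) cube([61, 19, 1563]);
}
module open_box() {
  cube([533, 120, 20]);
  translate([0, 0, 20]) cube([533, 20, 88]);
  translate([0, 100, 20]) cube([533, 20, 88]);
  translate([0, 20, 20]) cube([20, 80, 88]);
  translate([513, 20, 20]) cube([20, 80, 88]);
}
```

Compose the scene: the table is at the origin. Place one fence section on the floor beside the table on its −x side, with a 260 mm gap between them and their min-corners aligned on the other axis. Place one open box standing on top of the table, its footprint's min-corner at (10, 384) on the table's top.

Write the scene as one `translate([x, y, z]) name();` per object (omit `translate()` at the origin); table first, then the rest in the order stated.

table();
translate([-2047, 0, 0]) fence_section();
translate([10, 384, 706]) open_box();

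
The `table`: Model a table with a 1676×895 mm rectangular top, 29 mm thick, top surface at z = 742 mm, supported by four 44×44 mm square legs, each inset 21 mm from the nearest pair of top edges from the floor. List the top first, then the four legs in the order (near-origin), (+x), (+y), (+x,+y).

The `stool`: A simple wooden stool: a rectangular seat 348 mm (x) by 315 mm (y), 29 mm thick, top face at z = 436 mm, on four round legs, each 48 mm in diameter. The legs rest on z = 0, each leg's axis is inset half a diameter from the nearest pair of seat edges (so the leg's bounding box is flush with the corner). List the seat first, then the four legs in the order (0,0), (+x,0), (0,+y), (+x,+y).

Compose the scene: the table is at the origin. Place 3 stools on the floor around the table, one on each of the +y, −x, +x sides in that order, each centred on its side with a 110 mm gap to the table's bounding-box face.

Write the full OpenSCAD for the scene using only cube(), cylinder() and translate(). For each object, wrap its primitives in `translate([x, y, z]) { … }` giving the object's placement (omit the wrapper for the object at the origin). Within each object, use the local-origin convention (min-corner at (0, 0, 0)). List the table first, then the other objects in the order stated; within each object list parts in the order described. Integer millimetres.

translate([0, 0, 713]) cube([1676, 895, 29]);
translate([21, 21, 0]) cube([44, 44, 713]);
translate([1611, 21, 0]) cube([44, 44, 713]);
translate([21, 830, 0]) cube([44, 44, 713]);
translate([1611, 830, 0]) cube([44, 44, 713]);
translate([664, 1005, 0]) {
  translate([0, 0, 407]) cube([348, 315, 29]);
  translate([24, 24, 0]) cylinder(h = 407, r = 24);
  translate([324, 24, 0]) cylinder(h = 407, r = 24);
  translate([24, 291, 0]) cylinder(h = 407, r = 24);
  translate([324, 291, 0]) cylinder(h = 407, r = 24);
}
translate([-458, 290, 0]) {
  translate([0, 0, 407]) cube([348, 315, 29]);
  translate([24, 24, 0]) cylinder(h = 407, r = 24);
  translate([324, 24, 0]) cylinder(h = 407, r = 24);
  translate([24, 291, 0]) cylinder(h = 407, r = 24);
  translate([324, 291, 0]) cylinder(h = 407, r = 24);
}
translate([1786, 290, 0]) {
  translate([0, 0, 407]) cube([348, 315, 29]);
  translate([24, 24, 0]) cylinder(h = 407, r = 24);
  translate([324, 24, 0]) cylinder(h = 407, r = 24);
  translate([24, 291, 0]) cylinder(h = 407, r = 24);
  translate([324, 291, 0]) cylinder(h = 407, r = 24);
}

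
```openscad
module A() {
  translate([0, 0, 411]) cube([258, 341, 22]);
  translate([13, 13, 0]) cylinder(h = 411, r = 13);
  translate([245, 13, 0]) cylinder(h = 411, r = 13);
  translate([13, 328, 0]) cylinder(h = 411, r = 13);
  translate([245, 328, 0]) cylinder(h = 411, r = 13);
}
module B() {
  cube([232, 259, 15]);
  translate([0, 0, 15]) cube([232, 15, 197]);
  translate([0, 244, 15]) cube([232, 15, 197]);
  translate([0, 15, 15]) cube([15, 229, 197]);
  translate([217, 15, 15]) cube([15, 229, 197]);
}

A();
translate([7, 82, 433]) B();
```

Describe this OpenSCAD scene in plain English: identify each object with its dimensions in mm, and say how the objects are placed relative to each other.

A is a simple wooden stool: a rectangular seat 258 mm (x) by 341 mm (y), 22 mm thick, top face at z = 433 mm, on four round legs, each 26 mm in diameter. The legs rest on z = 0, each leg's axis is inset half a diameter from the nearest pair of seat edges (so the leg's bounding box is flush with the corner).

B is an open-topped rectangular box: outside dimensions 232×259×212 mm, with a uniform wall and base thickness of 15 mm. The base is a full 232×259 slab on the floor; four walls sit on top of the base. The front and back walls (the −y and +y sides) span the full width; the two side walls fit between them.

The open box is on top of the stool.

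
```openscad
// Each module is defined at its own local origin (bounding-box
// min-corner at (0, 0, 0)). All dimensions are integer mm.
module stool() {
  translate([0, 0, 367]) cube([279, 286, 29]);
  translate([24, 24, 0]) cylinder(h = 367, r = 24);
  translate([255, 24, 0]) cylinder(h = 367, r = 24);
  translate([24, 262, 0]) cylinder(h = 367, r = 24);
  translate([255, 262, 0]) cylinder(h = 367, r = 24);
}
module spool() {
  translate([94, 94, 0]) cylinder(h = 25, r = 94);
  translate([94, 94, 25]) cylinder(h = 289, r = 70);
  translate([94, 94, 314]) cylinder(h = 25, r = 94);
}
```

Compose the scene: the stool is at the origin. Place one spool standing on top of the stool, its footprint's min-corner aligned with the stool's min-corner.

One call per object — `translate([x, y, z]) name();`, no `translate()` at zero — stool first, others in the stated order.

stool();
translate([0, 0, 396]) spool();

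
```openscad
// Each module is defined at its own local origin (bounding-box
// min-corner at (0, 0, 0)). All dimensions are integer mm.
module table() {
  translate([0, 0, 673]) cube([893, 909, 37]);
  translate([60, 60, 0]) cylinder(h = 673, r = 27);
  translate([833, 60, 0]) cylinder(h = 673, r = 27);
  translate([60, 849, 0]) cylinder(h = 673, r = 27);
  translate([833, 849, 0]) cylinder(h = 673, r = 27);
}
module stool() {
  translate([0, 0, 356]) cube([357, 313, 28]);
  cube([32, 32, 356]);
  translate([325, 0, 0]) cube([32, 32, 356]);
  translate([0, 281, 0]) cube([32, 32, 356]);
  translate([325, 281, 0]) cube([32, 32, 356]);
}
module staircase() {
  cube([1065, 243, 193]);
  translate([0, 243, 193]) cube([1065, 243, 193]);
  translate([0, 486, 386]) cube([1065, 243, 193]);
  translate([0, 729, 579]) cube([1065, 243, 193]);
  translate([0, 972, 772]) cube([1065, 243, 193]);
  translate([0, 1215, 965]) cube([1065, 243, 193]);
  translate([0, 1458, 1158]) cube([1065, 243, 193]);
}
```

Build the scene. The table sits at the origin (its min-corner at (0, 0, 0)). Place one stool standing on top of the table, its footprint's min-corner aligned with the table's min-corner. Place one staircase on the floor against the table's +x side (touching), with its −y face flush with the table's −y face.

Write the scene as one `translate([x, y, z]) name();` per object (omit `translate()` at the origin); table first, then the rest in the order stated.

table();
translate([0, 0, 710]) stool();
translate([893, 0, 0]) staircase();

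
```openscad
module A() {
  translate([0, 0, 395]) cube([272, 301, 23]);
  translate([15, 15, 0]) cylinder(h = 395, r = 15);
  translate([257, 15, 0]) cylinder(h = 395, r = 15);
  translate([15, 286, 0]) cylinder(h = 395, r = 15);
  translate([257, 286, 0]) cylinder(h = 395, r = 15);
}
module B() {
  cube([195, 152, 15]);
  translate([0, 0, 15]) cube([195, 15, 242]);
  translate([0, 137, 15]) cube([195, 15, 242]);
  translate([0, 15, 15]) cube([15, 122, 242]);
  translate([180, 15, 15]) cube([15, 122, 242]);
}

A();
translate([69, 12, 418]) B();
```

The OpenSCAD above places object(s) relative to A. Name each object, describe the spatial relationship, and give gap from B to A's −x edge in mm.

A is a stool. B is an open box. The open box is on top of the stool. The gap from the open box to the stool's −x edge is 69 mm.

The open box's min-x is at 69; the stool's min-x is 0; gap = 69 mm.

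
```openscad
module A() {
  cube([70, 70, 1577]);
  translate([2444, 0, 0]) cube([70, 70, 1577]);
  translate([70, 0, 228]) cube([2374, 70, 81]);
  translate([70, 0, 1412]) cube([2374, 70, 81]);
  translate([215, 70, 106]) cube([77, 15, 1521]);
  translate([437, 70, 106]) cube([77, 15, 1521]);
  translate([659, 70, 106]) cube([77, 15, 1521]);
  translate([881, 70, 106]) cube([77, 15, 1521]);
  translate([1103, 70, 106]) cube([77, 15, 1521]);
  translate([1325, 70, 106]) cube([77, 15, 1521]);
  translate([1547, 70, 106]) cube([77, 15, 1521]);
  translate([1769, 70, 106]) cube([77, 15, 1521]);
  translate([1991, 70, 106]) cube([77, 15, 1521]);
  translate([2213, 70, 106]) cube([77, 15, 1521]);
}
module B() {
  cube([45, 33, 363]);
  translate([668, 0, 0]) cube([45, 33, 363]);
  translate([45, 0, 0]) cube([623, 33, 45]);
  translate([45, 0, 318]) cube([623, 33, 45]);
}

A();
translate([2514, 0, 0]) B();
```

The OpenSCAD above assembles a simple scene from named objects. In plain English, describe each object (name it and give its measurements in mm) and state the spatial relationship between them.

A is a fence section. Two 70×70 mm posts, 1577 mm tall, stand on the floor with a clear span of 2374 mm between their inner faces. Two horizontal rails of 70×81 mm section span the gap between the posts with their undersides at z = 228 mm and z = 1412 mm, flush with the posts' −y face. 10 pickets, each 77 mm wide, 15 mm thick and 1521 mm tall, are fixed to the +y face of the rails with their bottoms at z = 106 mm, evenly spaced across the span with equal gaps (rounded down to the nearest mm) at the −x end and between each pair — any rounding remainder accumulates at the +x end.

B is a picture frame with a 623×273 mm rectangular opening (x by z) and a uniform 45 mm border on every side. Frame depth is 33 mm along y. It is built from two vertical stiles running the full outside height and two horizontal rails spanning the gap between the stiles.

The picture frame is against the fence section's +x side, with their −y faces flush.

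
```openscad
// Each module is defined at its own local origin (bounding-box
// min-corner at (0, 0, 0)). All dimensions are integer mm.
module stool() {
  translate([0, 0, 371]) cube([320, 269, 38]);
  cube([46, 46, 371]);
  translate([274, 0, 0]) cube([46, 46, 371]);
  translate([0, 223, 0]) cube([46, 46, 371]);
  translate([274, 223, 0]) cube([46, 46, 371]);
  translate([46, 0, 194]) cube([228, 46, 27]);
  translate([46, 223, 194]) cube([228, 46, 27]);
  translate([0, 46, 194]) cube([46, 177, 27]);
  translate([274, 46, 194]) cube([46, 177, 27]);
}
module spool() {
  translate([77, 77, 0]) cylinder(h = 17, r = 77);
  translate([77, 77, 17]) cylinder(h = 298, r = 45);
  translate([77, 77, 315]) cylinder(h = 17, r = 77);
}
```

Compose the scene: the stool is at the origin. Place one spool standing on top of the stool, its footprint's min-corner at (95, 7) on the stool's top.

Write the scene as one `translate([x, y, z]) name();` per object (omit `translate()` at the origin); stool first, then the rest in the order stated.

stool();
translate([95, 7, 409]) spool();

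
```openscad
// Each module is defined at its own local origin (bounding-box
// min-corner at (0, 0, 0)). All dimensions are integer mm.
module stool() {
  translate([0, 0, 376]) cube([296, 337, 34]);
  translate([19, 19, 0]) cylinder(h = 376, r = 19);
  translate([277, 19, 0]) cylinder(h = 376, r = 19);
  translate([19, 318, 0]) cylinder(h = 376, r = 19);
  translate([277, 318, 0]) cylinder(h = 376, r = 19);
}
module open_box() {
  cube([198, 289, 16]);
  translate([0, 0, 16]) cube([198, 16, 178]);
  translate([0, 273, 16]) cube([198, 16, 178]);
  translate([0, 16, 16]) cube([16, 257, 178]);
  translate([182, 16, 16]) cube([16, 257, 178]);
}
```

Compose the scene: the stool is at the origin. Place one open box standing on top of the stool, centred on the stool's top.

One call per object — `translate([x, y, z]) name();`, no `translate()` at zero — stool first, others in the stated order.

stool();
translate([49, 24, 410]) open_box();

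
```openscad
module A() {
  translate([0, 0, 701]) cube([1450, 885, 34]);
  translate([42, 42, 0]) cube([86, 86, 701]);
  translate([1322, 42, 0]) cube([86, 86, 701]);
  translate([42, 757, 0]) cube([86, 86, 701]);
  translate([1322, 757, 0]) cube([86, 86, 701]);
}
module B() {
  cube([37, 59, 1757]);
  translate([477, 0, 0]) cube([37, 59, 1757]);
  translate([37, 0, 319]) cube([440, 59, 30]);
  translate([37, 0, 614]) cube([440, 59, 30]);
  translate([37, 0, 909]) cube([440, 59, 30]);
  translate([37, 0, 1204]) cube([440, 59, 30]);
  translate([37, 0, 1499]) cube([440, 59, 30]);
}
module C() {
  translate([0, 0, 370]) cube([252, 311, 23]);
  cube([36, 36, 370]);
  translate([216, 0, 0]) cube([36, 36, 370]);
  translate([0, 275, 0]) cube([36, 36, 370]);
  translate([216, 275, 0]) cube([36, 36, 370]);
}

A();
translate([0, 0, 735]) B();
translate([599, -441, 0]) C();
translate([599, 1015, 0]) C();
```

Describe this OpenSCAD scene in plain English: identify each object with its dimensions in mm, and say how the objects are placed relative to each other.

A is a table with a 1450×885 mm rectangular top, 34 mm thick, top surface at z = 735 mm, supported by four 86×86 mm square legs, each inset 42 mm from the nearest pair of top edges, running from the floor.

B is a wooden ladder with two side rails of 37×59 mm section and 1757 mm height, set 514 mm apart overall. Between them run 5 rectangular rungs (59 mm deep, 30 mm thick), front faces flush with the rails' −y face. The bottom of the first rung is 319 mm above the floor and each subsequent rung is 295 mm higher than the one below.

C is a simple wooden stool: a rectangular seat 252 mm (x) by 311 mm (y), 23 mm thick, top face at z = 393 mm, on four square legs, each 36×36 mm in cross-section. The legs rest on z = 0, each flush with a corner of the seat.

The ladder is on top of the table. Two stools sit around the table at the −y, +y sides.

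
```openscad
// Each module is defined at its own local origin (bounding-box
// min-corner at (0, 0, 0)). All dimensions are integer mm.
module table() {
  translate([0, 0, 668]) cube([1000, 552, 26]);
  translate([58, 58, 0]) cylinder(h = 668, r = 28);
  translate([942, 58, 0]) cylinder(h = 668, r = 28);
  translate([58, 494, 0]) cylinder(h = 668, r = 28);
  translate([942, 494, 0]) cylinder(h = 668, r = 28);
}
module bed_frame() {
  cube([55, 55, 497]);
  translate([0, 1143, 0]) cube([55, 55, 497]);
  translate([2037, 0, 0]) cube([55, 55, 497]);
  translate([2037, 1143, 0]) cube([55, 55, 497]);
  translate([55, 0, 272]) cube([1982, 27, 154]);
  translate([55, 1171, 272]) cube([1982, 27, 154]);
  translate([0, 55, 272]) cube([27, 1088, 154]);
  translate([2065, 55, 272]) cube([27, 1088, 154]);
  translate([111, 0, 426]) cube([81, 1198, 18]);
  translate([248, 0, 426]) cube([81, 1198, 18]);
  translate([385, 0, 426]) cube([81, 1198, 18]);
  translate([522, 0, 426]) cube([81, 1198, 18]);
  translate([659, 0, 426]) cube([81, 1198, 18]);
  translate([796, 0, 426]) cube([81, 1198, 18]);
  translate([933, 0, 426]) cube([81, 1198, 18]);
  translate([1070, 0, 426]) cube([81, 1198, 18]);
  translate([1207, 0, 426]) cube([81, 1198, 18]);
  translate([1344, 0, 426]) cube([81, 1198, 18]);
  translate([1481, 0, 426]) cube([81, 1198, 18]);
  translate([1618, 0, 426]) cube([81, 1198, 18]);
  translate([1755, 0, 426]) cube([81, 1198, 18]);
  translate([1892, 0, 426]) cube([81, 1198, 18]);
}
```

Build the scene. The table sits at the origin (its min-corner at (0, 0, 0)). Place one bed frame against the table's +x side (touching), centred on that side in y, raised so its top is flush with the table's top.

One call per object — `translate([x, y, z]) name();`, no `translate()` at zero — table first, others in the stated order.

table();
translate([1000, -323, 197]) bed_frame();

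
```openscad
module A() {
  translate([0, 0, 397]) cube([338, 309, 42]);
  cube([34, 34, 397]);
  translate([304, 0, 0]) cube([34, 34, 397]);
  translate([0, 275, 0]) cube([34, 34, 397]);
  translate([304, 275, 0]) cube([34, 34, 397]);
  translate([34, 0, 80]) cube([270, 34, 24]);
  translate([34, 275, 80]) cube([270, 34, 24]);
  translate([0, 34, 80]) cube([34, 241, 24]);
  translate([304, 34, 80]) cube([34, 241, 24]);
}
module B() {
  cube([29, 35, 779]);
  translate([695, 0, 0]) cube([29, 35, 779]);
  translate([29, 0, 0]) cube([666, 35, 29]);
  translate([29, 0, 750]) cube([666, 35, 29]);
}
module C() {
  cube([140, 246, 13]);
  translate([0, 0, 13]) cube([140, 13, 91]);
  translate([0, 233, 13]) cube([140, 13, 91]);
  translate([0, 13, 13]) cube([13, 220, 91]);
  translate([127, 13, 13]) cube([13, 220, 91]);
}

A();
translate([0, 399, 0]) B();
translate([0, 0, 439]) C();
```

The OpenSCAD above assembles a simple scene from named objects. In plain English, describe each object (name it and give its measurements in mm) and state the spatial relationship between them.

A is a simple wooden stool: a rectangular seat 338 mm (x) by 309 mm (y), 42 mm thick, top face at z = 439 mm, on four square legs, each 34×34 mm in cross-section. The legs rest on z = 0, each flush with a corner of the seat. Four stretchers, 34 mm wide and 24 mm tall, connect adjacent legs with their undersides at z = 80 mm, each running between the inner faces of the legs it joins and aligned with the legs' outer faces on the other axis.

B is a picture frame with a 666×721 mm rectangular opening (x by z) and a uniform 29 mm border on every side. Frame depth is 35 mm along y. It is built from two vertical stiles running the full outside height and two horizontal rails spanning the gap between the stiles.

C is an open-topped rectangular box: outside dimensions 140×246×104 mm, with a uniform wall and base thickness of 13 mm. The base is a full 140×246 slab on the floor; four walls sit on top of the base. The front and back walls (the −y and +y sides) span the full width; the two side walls fit between them.

The picture frame is on the floor beside the stool on its +y side. The open box is on top of the stool.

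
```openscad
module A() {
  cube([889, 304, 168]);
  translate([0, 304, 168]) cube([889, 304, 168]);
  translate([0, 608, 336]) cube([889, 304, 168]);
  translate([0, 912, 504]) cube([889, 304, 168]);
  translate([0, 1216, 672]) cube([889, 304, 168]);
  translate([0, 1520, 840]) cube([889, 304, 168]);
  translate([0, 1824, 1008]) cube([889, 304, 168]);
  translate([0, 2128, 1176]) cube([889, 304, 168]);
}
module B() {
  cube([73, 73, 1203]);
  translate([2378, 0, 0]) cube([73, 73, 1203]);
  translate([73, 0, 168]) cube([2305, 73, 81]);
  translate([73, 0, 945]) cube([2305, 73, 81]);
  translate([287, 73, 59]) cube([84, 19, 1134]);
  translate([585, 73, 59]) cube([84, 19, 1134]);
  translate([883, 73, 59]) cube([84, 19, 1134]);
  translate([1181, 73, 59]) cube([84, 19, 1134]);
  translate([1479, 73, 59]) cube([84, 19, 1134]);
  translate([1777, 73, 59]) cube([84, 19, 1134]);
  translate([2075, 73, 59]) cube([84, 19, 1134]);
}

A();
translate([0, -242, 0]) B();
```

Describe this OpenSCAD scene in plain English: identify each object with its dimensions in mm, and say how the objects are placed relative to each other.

A is a run of 8 identical solid stair steps. Each tread is 889×304 mm and each step block is 168 mm high. Step 1 rests on the floor; step k is offset from step 1 by (k−1)×304 mm in y and (k−1)×168 mm in z.

B is a fence section. Two 73×73 mm posts, 1203 mm tall, stand on the floor with a clear span of 2305 mm between their inner faces. Two horizontal rails of 73×81 mm section span the gap between the posts with their undersides at z = 168 mm and z = 945 mm, flush with the posts' −y face. 7 pickets, each 84 mm wide, 19 mm thick and 1134 mm tall, are fixed to the +y face of the rails with their bottoms at z = 59 mm, evenly spaced across the span with equal gaps (rounded down to the nearest mm) at the −x end and between each pair — any rounding remainder accumulates at the +x end.

The fence section is on the floor beside the staircase on its −y side.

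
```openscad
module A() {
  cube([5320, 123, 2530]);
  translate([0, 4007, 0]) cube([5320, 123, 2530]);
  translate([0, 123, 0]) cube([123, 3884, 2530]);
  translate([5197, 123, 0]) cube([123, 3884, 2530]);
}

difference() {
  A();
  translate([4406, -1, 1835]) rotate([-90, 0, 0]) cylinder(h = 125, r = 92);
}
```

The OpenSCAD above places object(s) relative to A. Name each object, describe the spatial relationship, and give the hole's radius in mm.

A is a house frame. The house frame has a circular hole through its front wall. The hole's radius is 92 mm.

The subtracted cylinder has r = 92 mm.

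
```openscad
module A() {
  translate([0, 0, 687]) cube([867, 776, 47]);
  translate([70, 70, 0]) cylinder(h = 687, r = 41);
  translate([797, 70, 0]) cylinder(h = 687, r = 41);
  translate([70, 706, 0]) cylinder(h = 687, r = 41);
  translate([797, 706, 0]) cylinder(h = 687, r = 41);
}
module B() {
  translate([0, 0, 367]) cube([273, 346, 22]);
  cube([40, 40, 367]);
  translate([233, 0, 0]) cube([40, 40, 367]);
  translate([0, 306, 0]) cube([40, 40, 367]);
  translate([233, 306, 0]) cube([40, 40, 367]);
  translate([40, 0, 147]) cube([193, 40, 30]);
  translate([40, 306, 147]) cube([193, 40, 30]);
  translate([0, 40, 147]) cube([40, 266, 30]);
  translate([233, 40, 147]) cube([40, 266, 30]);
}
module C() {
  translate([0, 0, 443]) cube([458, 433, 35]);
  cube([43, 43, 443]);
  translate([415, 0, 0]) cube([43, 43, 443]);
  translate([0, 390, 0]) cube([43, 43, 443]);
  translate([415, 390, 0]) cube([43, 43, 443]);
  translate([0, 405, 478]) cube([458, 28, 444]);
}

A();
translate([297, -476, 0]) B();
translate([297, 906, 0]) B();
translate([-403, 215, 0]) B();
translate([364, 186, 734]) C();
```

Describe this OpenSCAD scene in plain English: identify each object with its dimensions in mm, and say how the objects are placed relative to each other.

A is a table: top 867 mm (x) × 776 mm (y), 47 mm thick, upper face at z = 734 mm, on four round legs of 82 mm diameter, each leg's bounding box inset 29 mm from the nearest pair of top edges, running from z = 0 to the bottom of the top.

B is a four-legged stool. The seat is 273×346 mm, 22 mm thick, top at z = 389 mm. It stands on four square legs, each 40×40 mm in cross-section, from z = 0 to the seat underside, each flush with a corner of the seat. Four stretchers, 40 mm wide and 30 mm tall, connect adjacent legs with their undersides at z = 147 mm, each running between the inner faces of the legs it joins and aligned with the legs' outer faces on the other axis.

C is a chair. The seat is a 458×433×35 mm slab with its top at z = 478 mm, on four 43×43 mm corner legs (flush with the seat edges, standing on z = 0). A flat backrest 28 mm thick, 444 mm tall, spans the full seat width and rises from the seat top along its +y edge, rear face flush with the rear of the seat.

Three stools sit around the table at the −y, +y, −x sides. The chair is on top of the table.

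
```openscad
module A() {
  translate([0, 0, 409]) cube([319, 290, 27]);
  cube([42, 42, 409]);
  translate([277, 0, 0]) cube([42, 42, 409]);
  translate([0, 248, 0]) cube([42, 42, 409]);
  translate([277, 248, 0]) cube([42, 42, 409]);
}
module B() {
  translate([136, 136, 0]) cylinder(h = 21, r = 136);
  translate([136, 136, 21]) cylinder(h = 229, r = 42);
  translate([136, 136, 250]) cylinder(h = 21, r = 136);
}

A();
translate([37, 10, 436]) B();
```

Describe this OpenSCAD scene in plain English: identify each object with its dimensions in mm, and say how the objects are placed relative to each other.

A is a four-legged stool. The seat is a 319×290×27 mm slab whose top surface is at z = 436 mm; four square legs, each 42×42 mm in cross-section, run from the floor (z = 0) to the underside of the seat, each flush with a corner of the seat.

B is a spool: two coaxial disc flanges of radius 136 mm and thickness 21 mm, joined by a core cylinder of radius 42 mm and height 229 mm. The lower flange rests on z = 0 and the three cylinders share a vertical axis.

The spool is on top of the stool.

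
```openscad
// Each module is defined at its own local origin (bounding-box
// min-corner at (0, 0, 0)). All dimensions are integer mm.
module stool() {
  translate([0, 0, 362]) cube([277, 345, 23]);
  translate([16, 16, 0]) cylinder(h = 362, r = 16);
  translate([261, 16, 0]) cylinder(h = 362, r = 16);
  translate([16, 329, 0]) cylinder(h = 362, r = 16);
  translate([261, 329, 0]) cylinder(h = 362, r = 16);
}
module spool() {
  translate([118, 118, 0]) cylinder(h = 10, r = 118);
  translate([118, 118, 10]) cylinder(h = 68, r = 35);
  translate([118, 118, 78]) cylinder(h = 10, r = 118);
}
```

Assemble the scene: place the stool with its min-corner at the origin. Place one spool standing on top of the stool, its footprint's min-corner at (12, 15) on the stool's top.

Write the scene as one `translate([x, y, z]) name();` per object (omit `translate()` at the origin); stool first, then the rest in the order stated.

stool();
translate([12, 15, 385]) spool();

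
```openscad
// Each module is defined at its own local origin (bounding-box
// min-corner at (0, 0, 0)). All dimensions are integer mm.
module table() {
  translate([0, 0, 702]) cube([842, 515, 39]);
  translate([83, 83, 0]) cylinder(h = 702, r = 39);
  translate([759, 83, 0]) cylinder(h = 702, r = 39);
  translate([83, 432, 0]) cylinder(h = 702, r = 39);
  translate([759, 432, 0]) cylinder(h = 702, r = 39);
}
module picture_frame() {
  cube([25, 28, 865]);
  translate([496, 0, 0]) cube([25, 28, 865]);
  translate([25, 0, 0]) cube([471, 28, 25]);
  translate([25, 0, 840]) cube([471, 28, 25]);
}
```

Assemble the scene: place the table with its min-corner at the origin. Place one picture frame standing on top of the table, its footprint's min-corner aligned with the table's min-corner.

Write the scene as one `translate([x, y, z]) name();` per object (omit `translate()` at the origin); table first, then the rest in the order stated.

table();
translate([0, 0, 741]) picture_frame();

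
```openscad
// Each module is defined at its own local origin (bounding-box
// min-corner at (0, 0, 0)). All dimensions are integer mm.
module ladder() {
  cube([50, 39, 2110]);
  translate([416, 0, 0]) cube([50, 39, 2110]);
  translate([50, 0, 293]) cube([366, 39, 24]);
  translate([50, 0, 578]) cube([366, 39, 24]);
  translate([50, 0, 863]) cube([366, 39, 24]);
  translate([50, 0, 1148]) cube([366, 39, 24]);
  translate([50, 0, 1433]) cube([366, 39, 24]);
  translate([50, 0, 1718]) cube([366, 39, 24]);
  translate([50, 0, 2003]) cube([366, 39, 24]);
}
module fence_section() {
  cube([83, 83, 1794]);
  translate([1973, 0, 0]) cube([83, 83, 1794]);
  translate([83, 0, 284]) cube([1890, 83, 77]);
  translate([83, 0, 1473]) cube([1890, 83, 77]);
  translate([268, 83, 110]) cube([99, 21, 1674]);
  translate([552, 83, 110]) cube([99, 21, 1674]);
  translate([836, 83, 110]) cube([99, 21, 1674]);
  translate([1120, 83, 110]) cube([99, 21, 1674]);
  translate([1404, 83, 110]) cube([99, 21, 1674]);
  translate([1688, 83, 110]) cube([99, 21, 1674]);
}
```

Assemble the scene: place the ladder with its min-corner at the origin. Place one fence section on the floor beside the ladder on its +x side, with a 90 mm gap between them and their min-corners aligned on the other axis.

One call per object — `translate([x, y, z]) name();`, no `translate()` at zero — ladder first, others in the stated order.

ladder();
translate([556, 0, 0]) fence_section();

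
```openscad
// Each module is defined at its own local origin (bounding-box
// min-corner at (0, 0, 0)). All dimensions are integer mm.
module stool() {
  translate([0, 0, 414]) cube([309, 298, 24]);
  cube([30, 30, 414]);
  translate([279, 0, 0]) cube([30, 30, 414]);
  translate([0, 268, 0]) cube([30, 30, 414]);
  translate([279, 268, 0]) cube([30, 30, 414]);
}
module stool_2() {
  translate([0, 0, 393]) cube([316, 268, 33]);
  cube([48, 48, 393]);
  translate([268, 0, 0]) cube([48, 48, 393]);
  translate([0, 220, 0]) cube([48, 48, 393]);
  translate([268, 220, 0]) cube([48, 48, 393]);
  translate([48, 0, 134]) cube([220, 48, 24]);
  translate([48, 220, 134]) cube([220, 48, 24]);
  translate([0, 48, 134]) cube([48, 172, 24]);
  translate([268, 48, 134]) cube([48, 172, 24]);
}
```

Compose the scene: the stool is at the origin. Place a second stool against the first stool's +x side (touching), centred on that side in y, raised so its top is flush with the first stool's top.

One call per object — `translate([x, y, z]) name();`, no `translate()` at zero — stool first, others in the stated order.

stool();
translate([309, 15, 12]) stool_2();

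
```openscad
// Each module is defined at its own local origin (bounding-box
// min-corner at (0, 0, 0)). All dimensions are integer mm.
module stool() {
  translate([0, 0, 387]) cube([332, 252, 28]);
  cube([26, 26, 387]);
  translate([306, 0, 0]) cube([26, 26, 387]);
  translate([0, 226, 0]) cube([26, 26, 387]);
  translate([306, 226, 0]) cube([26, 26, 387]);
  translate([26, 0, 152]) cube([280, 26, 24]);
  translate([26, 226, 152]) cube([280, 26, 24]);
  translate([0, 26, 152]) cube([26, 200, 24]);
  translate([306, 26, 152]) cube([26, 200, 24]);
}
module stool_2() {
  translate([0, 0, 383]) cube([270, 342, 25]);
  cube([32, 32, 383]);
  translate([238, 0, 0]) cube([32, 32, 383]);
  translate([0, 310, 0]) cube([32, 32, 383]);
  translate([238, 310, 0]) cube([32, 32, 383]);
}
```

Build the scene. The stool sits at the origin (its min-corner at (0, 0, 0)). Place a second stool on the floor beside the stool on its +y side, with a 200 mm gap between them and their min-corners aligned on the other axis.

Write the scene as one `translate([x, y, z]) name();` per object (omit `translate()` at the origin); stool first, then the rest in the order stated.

stool();
translate([0, 452, 0]) stool_2();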